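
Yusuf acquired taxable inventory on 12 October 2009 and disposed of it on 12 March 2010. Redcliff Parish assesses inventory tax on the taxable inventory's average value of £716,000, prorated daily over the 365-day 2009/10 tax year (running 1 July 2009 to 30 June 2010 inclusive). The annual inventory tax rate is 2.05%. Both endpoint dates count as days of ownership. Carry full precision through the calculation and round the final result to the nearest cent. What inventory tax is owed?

Days held (12 October 2009 – 12 March 2010): 152 out of 365
Tax = £716,000 × 2.05% × 152/365 = £6,112.4822

£6,112.48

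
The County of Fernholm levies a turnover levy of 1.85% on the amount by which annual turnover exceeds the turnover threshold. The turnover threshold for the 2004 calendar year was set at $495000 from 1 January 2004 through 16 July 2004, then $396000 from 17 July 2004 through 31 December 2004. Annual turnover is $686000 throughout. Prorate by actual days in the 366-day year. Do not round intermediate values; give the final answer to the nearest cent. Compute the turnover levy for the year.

$4374.19

1 January – 16 July 2004: 198 days, exemption $495000 → ($686000 − $495000) × 1.85% × 198/366 = $1911.5656
17 July – 31 December 2004: 168 days, exemption $396000 → ($686000 − $396000) × 1.85% × 168/366 = $2462.6230
Total = $4374.1885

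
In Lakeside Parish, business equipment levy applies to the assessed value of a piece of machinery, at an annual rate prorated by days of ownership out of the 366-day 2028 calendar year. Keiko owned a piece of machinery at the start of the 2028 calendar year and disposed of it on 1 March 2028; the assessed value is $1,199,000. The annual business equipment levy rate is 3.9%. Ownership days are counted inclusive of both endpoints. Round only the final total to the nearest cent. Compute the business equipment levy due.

$7,793.50

Days held (1 January – 1 March 2028): 61 out of 366
Tax = $1,199,000 × 3.9% × 61/366 = $7,793.5000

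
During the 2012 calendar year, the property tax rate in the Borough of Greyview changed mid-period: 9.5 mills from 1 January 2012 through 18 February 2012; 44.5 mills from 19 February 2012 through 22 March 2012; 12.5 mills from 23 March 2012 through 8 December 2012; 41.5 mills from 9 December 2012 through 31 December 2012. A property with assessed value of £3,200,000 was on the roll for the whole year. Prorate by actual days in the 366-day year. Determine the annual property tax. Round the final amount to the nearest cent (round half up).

£53,779.23

1 January – 18 February 2012: 49 days at 9.5 mills → £3,200,000 × 0.95% × 49/366 = £4,069.9454
19 February – 22 March 2012: 33 days at 44.5 mills → £3,200,000 × 4.45% × 33/366 = £12,839.3443
23 March – 8 December 2012: 261 days at 12.5 mills → £3,200,000 × 1.25% × 261/366 = £28,524.5902
9 December – 31 December 2012: 23 days at 41.5 mills → £3,200,000 × 4.15% × 23/366 = £8,345.3552
Total = £53,779.2350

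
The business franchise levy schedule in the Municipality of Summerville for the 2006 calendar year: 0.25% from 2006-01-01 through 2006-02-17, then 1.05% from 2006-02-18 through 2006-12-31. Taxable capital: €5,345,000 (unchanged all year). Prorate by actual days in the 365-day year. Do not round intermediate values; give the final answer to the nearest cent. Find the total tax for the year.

2006-01-01 to 2006-02-17: 48 days at 0.25% → €5,345,000 × 0.25% × 48/365 = €1,757.2603
2006-02-18 to 2006-12-31: 317 days at 1.05% → €5,345,000 × 1.05% × 317/365 = €48,742.0068
Total = €50,499.2671

€50,499.27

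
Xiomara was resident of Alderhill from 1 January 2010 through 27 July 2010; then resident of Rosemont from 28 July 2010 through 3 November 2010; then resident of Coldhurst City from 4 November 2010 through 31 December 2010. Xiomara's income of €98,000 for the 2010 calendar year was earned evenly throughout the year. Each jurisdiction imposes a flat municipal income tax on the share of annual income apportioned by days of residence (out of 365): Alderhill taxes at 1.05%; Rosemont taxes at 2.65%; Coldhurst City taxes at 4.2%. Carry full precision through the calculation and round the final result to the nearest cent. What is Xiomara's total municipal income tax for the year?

Alderhill, 1 January – 27 July 2010: 208 days → €98,000 × 1.05% × 208/365 = €586.3890
Rosemont, 28 July – 3 November 2010: 99 days → €98,000 × 2.65% × 99/365 = €704.3918
Coldhurst City, 4 November – 31 December 2010: 58 days → €98,000 × 4.2% × 58/365 = €654.0493
Total = €1,944.8301

€1,944.83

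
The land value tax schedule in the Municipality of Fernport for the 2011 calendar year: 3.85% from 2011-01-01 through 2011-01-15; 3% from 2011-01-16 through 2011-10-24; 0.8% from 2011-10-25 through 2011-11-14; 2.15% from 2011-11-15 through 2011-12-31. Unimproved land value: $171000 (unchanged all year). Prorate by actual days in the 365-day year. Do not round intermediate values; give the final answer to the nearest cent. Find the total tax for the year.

2011-01-01 to 2011-01-15: 15 days at 3.85% → $171000 × 3.85% × 15/365 = $270.5548
2011-01-16 to 2011-10-24: 282 days at 3% → $171000 × 3% × 282/365 = $3963.4521
2011-10-25 to 2011-11-14: 21 days at 0.8% → $171000 × 0.8% × 21/365 = $78.7068
2011-11-15 to 2011-12-31: 47 days at 2.15% → $171000 × 2.15% × 47/365 = $473.4123
Total = $4786.1260

$4786.13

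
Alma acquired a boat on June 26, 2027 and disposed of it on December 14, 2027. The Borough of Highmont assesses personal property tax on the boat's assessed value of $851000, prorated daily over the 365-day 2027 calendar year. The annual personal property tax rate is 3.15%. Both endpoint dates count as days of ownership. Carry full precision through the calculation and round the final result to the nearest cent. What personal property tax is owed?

Days held (June 26 – December 14, 2027): 172 out of 365
Tax = $851000 × 3.15% × 172/365 = $12632.1041

$12632.10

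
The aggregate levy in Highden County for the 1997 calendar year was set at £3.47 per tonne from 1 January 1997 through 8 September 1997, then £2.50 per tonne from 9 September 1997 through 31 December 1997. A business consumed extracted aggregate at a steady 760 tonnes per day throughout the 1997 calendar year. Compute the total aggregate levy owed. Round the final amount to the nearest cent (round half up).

1 January – 8 September 1997: 251 days × 760 tonnes/day = 190,760 tonnes at £3.47/tonne → £661,937.20
9 September – 31 December 1997: 114 days × 760 tonnes/day = 86,640 tonnes at £2.50/tonne → £216,600.00

£878,537.20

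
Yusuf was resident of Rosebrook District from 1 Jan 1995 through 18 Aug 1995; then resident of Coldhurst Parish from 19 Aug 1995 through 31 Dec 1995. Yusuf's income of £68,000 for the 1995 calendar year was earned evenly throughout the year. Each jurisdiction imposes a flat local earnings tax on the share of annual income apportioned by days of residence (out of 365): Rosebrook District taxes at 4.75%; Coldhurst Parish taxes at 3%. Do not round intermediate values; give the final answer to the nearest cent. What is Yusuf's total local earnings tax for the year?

£2,789.86

Rosebrook District, 1 Jan – 18 Aug 1995: 230 days → £68,000 × 4.75% × 230/365 = £2,035.3425
Coldhurst Parish, 19 Aug – 31 Dec 1995: 135 days → £68,000 × 3% × 135/365 = £754.5205
Total = £2,789.8630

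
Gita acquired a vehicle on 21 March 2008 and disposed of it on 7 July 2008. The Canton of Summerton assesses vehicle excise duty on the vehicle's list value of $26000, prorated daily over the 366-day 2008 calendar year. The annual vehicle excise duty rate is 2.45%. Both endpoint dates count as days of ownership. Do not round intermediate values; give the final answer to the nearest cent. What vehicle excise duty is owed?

Days held (21 March – 7 July 2008): 109 out of 366
Tax = $26000 × 2.45% × 109/366 = $189.7077

$189.71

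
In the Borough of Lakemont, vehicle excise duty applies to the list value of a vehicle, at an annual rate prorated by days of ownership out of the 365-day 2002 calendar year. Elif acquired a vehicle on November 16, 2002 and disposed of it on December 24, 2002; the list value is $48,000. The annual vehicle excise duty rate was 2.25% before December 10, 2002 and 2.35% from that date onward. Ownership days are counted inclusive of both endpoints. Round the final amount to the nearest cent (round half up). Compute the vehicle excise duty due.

November 16 – December 9, 2002: 24 days at 2.25% → $48,000 × 2.25% × 24/365 = $71.0137
December 10 – December 24, 2002: 15 days at 2.35% → $48,000 × 2.35% × 15/365 = $46.3562
Total = $117.3699

$117.37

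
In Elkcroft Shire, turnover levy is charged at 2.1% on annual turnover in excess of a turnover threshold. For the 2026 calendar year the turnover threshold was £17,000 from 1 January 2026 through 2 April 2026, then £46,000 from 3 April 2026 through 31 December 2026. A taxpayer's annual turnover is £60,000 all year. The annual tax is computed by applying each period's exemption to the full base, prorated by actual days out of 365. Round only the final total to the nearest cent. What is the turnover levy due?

£447.50

1 January – 2 April 2026: 92 days, exemption £17,000 → (£60,000 − £17,000) × 2.1% × 92/365 = £227.6055
3 April – 31 December 2026: 273 days, exemption £46,000 → (£60,000 − £46,000) × 2.1% × 273/365 = £219.8959
Total = £447.5014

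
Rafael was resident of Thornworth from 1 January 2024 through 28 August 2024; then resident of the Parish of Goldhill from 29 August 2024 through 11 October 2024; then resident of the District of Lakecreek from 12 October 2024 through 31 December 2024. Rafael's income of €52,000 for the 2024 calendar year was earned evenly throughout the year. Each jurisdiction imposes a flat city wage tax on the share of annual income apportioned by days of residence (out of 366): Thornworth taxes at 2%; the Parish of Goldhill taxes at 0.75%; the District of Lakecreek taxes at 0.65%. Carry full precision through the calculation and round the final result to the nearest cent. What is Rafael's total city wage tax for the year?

€806.50

Thornworth, 1 January – 28 August 2024: 241 days → €52,000 × 2% × 241/366 = €684.8087
The Parish of Goldhill, 29 August – 11 October 2024: 44 days → €52,000 × 0.75% × 44/366 = €46.8852
The District of Lakecreek, 12 October – 31 December 2024: 81 days → €52,000 × 0.65% × 81/366 = €74.8033
Total = €806.4973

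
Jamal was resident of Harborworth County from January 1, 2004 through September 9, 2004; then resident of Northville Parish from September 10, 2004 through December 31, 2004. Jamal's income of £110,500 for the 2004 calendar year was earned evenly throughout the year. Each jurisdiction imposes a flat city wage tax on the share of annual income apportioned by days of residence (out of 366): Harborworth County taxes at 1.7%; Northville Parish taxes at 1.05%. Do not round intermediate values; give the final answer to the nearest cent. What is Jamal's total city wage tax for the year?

£1,656.75

Harborworth County, January 1 – September 9, 2004: 253 days → £110,500 × 1.7% × 253/366 = £1,298.5260
Northville Parish, September 10 – December 31, 2004: 113 days → £110,500 × 1.05% × 113/366 = £358.2193
Total = £1,656.7452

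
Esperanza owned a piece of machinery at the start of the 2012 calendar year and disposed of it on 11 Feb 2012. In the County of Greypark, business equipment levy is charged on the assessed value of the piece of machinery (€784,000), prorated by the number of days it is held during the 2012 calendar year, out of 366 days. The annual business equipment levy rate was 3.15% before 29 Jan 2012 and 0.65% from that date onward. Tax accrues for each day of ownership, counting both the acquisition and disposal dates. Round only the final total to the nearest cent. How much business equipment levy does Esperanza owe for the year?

1 Jan – 28 Jan 2012: 28 days at 3.15% → €784,000 × 3.15% × 28/366 = €1,889.3115
29 Jan – 11 Feb 2012: 14 days at 0.65% → €784,000 × 0.65% × 14/366 = €194.9290
Total = €2,084.2404

€2,084.24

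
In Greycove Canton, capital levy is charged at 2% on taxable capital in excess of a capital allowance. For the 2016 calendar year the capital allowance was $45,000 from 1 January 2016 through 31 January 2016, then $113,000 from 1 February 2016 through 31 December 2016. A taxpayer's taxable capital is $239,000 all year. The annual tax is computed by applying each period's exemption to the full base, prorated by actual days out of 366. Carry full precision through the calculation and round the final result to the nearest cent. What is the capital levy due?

$2,635.19

1 January – 31 January 2016: 31 days, exemption $45,000 → ($239,000 − $45,000) × 2% × 31/366 = $328.6339
1 February – 31 December 2016: 335 days, exemption $113,000 → ($239,000 − $113,000) × 2% × 335/366 = $2,306.5574
Total = $2,635.1913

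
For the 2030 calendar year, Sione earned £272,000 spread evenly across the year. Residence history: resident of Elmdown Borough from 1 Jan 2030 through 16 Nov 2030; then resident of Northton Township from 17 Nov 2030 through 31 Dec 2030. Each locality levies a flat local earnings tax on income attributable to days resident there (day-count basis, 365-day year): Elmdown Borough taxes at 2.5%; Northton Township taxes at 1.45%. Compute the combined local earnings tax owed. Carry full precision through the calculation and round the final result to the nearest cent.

£6,447.89

Elmdown Borough, 1 Jan – 16 Nov 2030: 320 days → £272,000 × 2.5% × 320/365 = £5,961.6438
Northton Township, 17 Nov – 31 Dec 2030: 45 days → £272,000 × 1.45% × 45/365 = £486.2466
Total = £6,447.8904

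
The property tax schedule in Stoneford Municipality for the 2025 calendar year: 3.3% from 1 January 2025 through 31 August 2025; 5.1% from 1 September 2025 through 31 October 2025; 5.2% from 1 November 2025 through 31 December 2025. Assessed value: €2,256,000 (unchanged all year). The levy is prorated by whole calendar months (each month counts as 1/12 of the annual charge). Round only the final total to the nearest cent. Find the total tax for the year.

1 January – 31 August 2025: 8 months at 3.3% → €2,256,000 × 3.3% × 8/12 = €49,632.0000
1 September – 31 October 2025: 2 months at 5.1% → €2,256,000 × 5.1% × 2/12 = €19,176.0000
1 November – 31 December 2025: 2 months at 5.2% → €2,256,000 × 5.2% × 2/12 = €19,552.0000
Total = €88,360.0000

€88,360.00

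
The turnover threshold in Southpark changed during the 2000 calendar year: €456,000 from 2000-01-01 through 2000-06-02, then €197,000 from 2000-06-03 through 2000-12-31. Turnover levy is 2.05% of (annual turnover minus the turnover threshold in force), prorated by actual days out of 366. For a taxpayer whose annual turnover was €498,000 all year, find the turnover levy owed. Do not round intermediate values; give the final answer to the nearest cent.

2000-01-01 to 2000-06-02: 154 days, exemption €456,000 → (€498,000 − €456,000) × 2.05% × 154/366 = €362.2787
2000-06-03 to 2000-12-31: 212 days, exemption €197,000 → (€498,000 − €197,000) × 2.05% × 212/366 = €3,574.1694
Total = €3,936.4481

€3,936.45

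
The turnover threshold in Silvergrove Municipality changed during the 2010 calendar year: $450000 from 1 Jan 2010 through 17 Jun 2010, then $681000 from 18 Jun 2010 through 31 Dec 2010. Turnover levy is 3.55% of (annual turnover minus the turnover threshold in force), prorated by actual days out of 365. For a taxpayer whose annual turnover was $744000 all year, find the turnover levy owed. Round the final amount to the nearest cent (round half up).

$6010.98

1 Jan – 17 Jun 2010: 168 days, exemption $450000 → ($744000 − $450000) × 3.55% × 168/365 = $4803.8795
18 Jun – 31 Dec 2010: 197 days, exemption $681000 → ($744000 − $681000) × 3.55% × 197/365 = $1207.0973
Total = $6010.9767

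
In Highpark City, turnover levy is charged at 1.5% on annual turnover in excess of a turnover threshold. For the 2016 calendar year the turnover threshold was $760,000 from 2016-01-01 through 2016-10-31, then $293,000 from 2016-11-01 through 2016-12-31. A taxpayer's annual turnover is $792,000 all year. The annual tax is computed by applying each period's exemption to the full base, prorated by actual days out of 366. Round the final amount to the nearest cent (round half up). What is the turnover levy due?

2016-01-01 to 2016-10-31: 305 days, exemption $760,000 → ($792,000 − $760,000) × 1.5% × 305/366 = $400.0000
2016-11-01 to 2016-12-31: 61 days, exemption $293,000 → ($792,000 − $293,000) × 1.5% × 61/366 = $1,247.5000
Total = $1,647.5000

$1,647.50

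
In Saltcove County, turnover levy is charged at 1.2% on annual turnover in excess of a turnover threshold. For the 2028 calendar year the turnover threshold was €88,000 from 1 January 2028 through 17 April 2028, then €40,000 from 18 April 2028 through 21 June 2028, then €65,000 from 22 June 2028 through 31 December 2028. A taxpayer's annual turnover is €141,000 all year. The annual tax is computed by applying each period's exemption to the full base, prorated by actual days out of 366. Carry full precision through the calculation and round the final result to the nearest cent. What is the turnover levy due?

€883.84

1 January – 17 April 2028: 108 days, exemption €88,000 → (€141,000 − €88,000) × 1.2% × 108/366 = €187.6721
18 April – 21 June 2028: 65 days, exemption €40,000 → (€141,000 − €40,000) × 1.2% × 65/366 = €215.2459
22 June – 31 December 2028: 193 days, exemption €65,000 → (€141,000 − €65,000) × 1.2% × 193/366 = €480.9180
Total = €883.8361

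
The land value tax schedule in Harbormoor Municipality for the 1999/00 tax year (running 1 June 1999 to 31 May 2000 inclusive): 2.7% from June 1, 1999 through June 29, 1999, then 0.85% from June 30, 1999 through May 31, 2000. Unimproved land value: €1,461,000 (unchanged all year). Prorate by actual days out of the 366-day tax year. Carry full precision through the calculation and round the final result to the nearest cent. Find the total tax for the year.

June 1 – June 29, 1999: 29 days at 2.7% → €1,461,000 × 2.7% × 29/366 = €3,125.5820
June 30, 1999 – May 31, 2000: 337 days at 0.85% → €1,461,000 × 0.85% × 337/366 = €11,434.5205
Total = €14,560.1025

€14,560.10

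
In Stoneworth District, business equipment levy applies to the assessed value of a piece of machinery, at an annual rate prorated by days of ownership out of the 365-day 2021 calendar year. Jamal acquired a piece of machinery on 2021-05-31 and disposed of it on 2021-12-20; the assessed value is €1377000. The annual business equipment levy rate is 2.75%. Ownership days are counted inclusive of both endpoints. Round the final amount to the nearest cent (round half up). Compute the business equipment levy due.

Days held (2021-05-31 to 2021-12-20): 204 out of 365
Tax = €1377000 × 2.75% × 204/365 = €21164.3014

€21164.30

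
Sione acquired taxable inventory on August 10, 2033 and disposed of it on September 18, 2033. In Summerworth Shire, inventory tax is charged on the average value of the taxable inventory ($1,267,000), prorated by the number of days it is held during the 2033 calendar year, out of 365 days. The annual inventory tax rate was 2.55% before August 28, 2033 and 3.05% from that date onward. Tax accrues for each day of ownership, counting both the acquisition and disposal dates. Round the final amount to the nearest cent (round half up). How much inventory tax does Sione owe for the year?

August 10 – August 27, 2033: 18 days at 2.55% → $1,267,000 × 2.55% × 18/365 = $1,593.2959
August 28 – September 18, 2033: 22 days at 3.05% → $1,267,000 × 3.05% × 22/365 = $2,329.1973
Total = $3,922.4932

$3,922.49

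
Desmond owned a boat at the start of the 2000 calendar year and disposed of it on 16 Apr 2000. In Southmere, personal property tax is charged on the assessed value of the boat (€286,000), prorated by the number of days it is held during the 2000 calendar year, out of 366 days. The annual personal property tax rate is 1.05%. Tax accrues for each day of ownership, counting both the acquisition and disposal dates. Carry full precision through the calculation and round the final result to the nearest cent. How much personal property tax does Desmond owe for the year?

Days held (1 Jan – 16 Apr 2000): 107 out of 366
Tax = €286,000 × 1.05% × 107/366 = €877.9262

€877.93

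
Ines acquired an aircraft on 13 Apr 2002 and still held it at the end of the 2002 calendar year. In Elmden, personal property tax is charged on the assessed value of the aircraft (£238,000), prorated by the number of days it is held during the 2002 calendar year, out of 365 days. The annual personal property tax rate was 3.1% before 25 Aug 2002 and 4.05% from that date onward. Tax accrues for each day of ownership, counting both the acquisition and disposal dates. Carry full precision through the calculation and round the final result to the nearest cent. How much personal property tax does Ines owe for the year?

£6,115.30

13 Apr – 24 Aug 2002: 134 days at 3.1% → £238,000 × 3.1% × 134/365 = £2,708.6356
25 Aug – 31 Dec 2002: 129 days at 4.05% → £238,000 × 4.05% × 129/365 = £3,406.6603
Total = £6,115.2959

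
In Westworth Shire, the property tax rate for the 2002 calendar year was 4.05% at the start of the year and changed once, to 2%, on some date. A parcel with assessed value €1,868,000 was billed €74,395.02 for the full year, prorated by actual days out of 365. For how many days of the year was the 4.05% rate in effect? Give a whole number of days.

Let d = days at the first rate; then 365 − d days at the second rate.
€1,868,000 × [4.05%·d + 2%·(365−d)] / 365 = €74,395.02
Solving gives d = 353, so the new rate took effect on December 20, 2002.

353 days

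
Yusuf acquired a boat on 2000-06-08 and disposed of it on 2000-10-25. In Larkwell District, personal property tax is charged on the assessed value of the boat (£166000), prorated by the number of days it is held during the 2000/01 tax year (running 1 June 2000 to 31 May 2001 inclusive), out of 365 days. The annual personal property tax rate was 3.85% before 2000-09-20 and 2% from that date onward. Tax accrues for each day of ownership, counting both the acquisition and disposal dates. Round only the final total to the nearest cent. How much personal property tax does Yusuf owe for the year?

2000-06-08 to 2000-09-19: 104 days at 3.85% → £166000 × 3.85% × 104/365 = £1820.9973
2000-09-20 to 2000-10-25: 36 days at 2% → £166000 × 2% × 36/365 = £327.4521
Total = £2148.4493

£2148.45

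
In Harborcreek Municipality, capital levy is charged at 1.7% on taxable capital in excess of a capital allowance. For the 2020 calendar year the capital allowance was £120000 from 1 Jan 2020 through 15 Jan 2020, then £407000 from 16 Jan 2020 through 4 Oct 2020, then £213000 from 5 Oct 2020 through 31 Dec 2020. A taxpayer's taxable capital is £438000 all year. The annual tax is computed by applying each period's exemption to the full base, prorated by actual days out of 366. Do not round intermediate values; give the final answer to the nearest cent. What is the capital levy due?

£1519.92

1 Jan – 15 Jan 2020: 15 days, exemption £120000 → (£438000 − £120000) × 1.7% × 15/366 = £221.5574
16 Jan – 4 Oct 2020: 263 days, exemption £407000 → (£438000 − £407000) × 1.7% × 263/366 = £378.6913
5 Oct – 31 Dec 2020: 88 days, exemption £213000 → (£438000 − £213000) × 1.7% × 88/366 = £919.6721
Total = £1519.9208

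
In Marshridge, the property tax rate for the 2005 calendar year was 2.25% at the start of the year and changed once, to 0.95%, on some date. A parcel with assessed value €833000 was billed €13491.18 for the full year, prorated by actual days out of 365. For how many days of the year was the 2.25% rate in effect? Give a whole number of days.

Let d = days at the first rate; then 365 − d days at the second rate.
€833000 × [2.25%·d + 0.95%·(365−d)] / 365 = €13491.18
Solving gives d = 188, so the new rate took effect on July 8, 2005.

188 days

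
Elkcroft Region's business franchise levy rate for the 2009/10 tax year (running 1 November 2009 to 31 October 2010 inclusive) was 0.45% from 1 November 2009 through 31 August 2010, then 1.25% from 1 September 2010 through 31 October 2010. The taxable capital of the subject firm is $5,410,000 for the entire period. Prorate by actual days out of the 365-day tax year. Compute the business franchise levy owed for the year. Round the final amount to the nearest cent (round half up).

1 November 2009 – 31 August 2010: 304 days at 0.45% → $5,410,000 × 0.45% × 304/365 = $20,276.3836
1 September – 31 October 2010: 61 days at 1.25% → $5,410,000 × 1.25% × 61/365 = $11,301.7123
Total = $31,578.0959

$31,578.10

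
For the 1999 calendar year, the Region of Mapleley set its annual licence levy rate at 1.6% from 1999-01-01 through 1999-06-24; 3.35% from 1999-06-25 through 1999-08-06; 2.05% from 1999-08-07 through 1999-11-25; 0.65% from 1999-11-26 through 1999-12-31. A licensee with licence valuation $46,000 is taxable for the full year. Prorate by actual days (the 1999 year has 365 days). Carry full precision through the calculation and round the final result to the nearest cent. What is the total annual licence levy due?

1999-01-01 to 1999-06-24: 175 days at 1.6% → $46,000 × 1.6% × 175/365 = $352.8767
1999-06-25 to 1999-08-06: 43 days at 3.35% → $46,000 × 3.35% × 43/365 = $181.5425
1999-08-07 to 1999-11-25: 111 days at 2.05% → $46,000 × 2.05% × 111/365 = $286.7753
1999-11-26 to 1999-12-31: 36 days at 0.65% → $46,000 × 0.65% × 36/365 = $29.4904
Total = $850.6849

$850.68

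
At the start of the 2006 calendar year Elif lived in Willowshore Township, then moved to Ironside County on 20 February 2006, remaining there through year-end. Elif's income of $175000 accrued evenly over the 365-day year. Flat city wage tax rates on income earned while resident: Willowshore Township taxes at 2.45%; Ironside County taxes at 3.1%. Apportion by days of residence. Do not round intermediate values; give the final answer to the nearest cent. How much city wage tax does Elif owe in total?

$5269.18

Willowshore Township, 1 January – 19 February 2006: 50 days → $175000 × 2.45% × 50/365 = $587.3288
Ironside County, 20 February – 31 December 2006: 315 days → $175000 × 3.1% × 315/365 = $4681.8493
Total = $5269.1781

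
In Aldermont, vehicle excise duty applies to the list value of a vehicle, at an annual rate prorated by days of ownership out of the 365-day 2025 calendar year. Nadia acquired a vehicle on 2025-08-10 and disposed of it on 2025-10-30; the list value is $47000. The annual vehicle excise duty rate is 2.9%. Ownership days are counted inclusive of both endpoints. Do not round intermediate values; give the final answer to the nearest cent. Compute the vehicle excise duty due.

Days held (2025-08-10 to 2025-10-30): 82 out of 365
Tax = $47000 × 2.9% × 82/365 = $306.2082

$306.21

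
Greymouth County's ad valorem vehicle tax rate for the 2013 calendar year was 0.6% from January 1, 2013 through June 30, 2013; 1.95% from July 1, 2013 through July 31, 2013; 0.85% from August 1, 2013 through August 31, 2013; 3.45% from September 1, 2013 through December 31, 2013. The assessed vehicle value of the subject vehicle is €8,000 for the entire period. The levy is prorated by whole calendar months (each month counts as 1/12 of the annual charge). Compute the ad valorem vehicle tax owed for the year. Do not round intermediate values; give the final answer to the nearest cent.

January 1 – June 30, 2013: 6 months at 0.6% → €8,000 × 0.6% × 6/12 = €24.0000
July 1 – July 31, 2013: 1 month at 1.95% → €8,000 × 1.95% × 1/12 = €13.0000
August 1 – August 31, 2013: 1 month at 0.85% → €8,000 × 0.85% × 1/12 = €5.6667
September 1 – December 31, 2013: 4 months at 3.45% → €8,000 × 3.45% × 4/12 = €92.0000
Total = €134.6667

€134.67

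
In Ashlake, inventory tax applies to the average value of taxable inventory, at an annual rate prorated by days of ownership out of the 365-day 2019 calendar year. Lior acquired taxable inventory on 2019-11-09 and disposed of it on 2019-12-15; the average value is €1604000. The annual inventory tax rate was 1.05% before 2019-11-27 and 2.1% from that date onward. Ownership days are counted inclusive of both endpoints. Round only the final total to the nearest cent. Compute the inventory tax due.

€2583.98

2019-11-09 to 2019-11-26: 18 days at 1.05% → €1604000 × 1.05% × 18/365 = €830.5644
2019-11-27 to 2019-12-15: 19 days at 2.1% → €1604000 × 2.1% × 19/365 = €1753.4137
Total = €2583.9781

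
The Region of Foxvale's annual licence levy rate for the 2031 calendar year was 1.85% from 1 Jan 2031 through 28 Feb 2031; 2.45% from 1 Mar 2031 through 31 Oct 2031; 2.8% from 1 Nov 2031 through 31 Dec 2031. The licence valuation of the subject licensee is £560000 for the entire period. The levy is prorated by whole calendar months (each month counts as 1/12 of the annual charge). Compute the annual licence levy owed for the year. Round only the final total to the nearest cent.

1 Jan – 28 Feb 2031: 2 months at 1.85% → £560000 × 1.85% × 2/12 = £1726.6667
1 Mar – 31 Oct 2031: 8 months at 2.45% → £560000 × 2.45% × 8/12 = £9146.6667
1 Nov – 31 Dec 2031: 2 months at 2.8% → £560000 × 2.8% × 2/12 = £2613.3333
Total = £13486.6667

£13486.67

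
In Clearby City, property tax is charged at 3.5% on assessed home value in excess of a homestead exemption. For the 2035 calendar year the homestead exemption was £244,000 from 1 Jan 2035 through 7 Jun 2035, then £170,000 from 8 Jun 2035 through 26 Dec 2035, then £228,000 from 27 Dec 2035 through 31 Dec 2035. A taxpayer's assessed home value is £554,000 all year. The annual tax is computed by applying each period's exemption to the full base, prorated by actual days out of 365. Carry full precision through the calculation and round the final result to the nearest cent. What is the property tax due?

1 Jan – 7 Jun 2035: 158 days, exemption £244,000 → (£554,000 − £244,000) × 3.5% × 158/365 = £4,696.7123
8 Jun – 26 Dec 2035: 202 days, exemption £170,000 → (£554,000 − £170,000) × 3.5% × 202/365 = £7,438.0274
27 Dec – 31 Dec 2035: 5 days, exemption £228,000 → (£554,000 − £228,000) × 3.5% × 5/365 = £156.3014
Total = £12,291.0411

£12,291.04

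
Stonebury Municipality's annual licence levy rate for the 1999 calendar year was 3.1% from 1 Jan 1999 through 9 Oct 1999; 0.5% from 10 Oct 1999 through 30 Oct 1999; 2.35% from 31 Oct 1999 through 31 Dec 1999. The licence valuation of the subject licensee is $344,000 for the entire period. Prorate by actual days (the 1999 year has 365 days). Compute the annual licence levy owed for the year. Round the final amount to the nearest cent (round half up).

1 Jan – 9 Oct 1999: 282 days at 3.1% → $344,000 × 3.1% × 282/365 = $8,239.0356
10 Oct – 30 Oct 1999: 21 days at 0.5% → $344,000 × 0.5% × 21/365 = $98.9589
31 Oct – 31 Dec 1999: 62 days at 2.35% → $344,000 × 2.35% × 62/365 = $1,373.1726
Total = $9,711.1671

$9,711.17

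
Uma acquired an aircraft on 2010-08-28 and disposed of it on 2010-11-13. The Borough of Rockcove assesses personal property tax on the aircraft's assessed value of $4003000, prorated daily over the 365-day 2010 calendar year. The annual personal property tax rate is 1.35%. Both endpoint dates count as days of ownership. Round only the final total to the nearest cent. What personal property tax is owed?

Days held (2010-08-28 to 2010-11-13): 78 out of 365
Tax = $4003000 × 1.35% × 78/365 = $11548.3808

$11548.38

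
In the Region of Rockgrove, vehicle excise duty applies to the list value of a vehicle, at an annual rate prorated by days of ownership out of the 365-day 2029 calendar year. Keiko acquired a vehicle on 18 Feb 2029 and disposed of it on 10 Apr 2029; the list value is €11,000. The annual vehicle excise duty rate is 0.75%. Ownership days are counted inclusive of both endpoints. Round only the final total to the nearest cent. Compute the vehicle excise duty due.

Days held (18 Feb – 10 Apr 2029): 52 out of 365
Tax = €11,000 × 0.75% × 52/365 = €11.7534

€11.75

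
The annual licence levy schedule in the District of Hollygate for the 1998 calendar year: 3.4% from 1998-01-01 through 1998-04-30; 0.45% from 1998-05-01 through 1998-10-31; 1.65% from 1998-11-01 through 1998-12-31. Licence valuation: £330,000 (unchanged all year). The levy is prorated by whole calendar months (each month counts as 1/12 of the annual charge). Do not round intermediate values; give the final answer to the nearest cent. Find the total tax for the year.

£5,390.00

1998-01-01 to 1998-04-30: 4 months at 3.4% → £330,000 × 3.4% × 4/12 = £3,740.0000
1998-05-01 to 1998-10-31: 6 months at 0.45% → £330,000 × 0.45% × 6/12 = £742.5000
1998-11-01 to 1998-12-31: 2 months at 1.65% → £330,000 × 1.65% × 2/12 = £907.5000
Total = £5,390.0000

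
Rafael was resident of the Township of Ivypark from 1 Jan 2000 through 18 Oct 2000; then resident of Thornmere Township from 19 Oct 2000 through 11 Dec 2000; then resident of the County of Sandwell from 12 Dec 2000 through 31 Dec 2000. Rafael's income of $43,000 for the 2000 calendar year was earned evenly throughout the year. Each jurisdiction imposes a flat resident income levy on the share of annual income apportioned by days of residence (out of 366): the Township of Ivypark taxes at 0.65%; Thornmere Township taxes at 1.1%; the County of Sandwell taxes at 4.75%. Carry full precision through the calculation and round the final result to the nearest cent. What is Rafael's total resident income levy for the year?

The Township of Ivypark, 1 Jan – 18 Oct 2000: 292 days → $43,000 × 0.65% × 292/366 = $222.9891
Thornmere Township, 19 Oct – 11 Dec 2000: 54 days → $43,000 × 1.1% × 54/366 = $69.7869
The County of Sandwell, 12 Dec – 31 Dec 2000: 20 days → $43,000 × 4.75% × 20/366 = $111.6120
Total = $404.3880

$404.39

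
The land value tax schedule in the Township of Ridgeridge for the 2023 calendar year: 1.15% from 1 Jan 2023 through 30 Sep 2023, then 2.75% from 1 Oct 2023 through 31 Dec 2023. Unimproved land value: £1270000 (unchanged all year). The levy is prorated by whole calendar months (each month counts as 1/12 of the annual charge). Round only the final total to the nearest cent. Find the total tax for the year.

1 Jan – 30 Sep 2023: 9 months at 1.15% → £1270000 × 1.15% × 9/12 = £10953.7500
1 Oct – 31 Dec 2023: 3 months at 2.75% → £1270000 × 2.75% × 3/12 = £8731.2500
Total = £19685.0000

£19685.00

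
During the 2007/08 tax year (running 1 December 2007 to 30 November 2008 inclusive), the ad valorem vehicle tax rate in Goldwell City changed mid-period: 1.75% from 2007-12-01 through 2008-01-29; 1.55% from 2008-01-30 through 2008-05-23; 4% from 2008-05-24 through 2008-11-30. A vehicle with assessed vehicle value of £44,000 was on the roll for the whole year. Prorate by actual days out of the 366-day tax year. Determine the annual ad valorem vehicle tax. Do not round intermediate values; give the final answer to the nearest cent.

£1,258.99

2007-12-01 to 2008-01-29: 60 days at 1.75% → £44,000 × 1.75% × 60/366 = £126.2295
2008-01-30 to 2008-05-23: 115 days at 1.55% → £44,000 × 1.55% × 115/366 = £214.2896
2008-05-24 to 2008-11-30: 191 days at 4% → £44,000 × 4% × 191/366 = £918.4699
Total = £1,258.9891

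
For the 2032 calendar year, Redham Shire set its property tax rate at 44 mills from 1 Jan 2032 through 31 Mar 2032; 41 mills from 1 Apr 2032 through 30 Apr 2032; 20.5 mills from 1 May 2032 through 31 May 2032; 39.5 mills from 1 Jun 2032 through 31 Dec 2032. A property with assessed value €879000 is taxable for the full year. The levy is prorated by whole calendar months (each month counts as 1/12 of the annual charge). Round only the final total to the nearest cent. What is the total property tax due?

€34427.50

1 Jan – 31 Mar 2032: 3 months at 44 mills → €879000 × 4.4% × 3/12 = €9669.0000
1 Apr – 30 Apr 2032: 1 month at 41 mills → €879000 × 4.1% × 1/12 = €3003.2500
1 May – 31 May 2032: 1 month at 20.5 mills → €879000 × 2.05% × 1/12 = €1501.6250
1 Jun – 31 Dec 2032: 7 months at 39.5 mills → €879000 × 3.95% × 7/12 = €20253.6250
Total = €34427.5000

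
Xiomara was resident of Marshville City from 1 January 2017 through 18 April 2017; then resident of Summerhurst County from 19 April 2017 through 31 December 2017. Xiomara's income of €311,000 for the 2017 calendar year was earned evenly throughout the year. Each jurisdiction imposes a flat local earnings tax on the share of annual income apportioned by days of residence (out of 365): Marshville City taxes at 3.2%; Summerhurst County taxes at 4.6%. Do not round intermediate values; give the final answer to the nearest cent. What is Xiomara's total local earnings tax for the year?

€13,017.69

Marshville City, 1 January – 18 April 2017: 108 days → €311,000 × 3.2% × 108/365 = €2,944.7014
Summerhurst County, 19 April – 31 December 2017: 257 days → €311,000 × 4.6% × 257/365 = €10,072.9918
Total = €13,017.6932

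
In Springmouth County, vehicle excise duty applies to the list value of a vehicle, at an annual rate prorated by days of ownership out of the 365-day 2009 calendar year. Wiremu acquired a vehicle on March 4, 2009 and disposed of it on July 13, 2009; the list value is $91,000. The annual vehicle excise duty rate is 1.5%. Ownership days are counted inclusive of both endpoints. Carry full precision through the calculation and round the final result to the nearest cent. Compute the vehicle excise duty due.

Days held (March 4 – July 13, 2009): 132 out of 365
Tax = $91,000 × 1.5% × 132/365 = $493.6438

$493.64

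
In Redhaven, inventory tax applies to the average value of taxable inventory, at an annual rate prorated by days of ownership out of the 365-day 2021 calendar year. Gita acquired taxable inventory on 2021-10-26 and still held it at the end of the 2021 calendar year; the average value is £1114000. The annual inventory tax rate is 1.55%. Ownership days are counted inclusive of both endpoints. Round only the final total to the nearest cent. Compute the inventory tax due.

Days held (2021-10-26 to 2021-12-31): 67 out of 365
Tax = £1114000 × 1.55% × 67/365 = £3169.5589

£3169.56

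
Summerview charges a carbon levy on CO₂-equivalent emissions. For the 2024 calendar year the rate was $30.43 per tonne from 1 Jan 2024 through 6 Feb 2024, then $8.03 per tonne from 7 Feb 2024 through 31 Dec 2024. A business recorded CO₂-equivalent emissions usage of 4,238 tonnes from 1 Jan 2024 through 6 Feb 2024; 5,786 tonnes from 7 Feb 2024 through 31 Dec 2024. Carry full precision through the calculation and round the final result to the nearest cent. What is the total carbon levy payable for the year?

1 Jan – 6 Feb 2024: 4,238 tonnes at $30.43/tonne → $128,962.34
7 Feb – 31 Dec 2024: 5,786 tonnes at $8.03/tonne → $46,461.58

$175,423.92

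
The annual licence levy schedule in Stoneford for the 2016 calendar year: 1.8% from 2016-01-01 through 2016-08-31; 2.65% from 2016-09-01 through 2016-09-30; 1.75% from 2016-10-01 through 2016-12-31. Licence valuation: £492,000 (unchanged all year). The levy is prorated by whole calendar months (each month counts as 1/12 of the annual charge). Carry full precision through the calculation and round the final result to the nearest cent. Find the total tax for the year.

2016-01-01 to 2016-08-31: 8 months at 1.8% → £492,000 × 1.8% × 8/12 = £5,904.0000
2016-09-01 to 2016-09-30: 1 month at 2.65% → £492,000 × 2.65% × 1/12 = £1,086.5000
2016-10-01 to 2016-12-31: 3 months at 1.75% → £492,000 × 1.75% × 3/12 = £2,152.5000
Total = £9,143.0000

£9,143.00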